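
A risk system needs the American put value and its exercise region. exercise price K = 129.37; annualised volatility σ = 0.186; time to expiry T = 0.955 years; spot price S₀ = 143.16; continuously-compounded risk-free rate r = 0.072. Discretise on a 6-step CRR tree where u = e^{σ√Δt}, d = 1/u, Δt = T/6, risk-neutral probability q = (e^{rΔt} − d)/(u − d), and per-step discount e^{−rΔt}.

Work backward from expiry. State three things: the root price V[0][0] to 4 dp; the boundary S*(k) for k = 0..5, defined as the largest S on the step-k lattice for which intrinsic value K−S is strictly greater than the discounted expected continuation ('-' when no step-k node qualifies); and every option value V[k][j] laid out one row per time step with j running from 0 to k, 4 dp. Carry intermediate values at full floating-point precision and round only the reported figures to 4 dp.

params: Δt=0.15917 u=1.07703 d=0.92848 q=0.55905 e^(-rΔt)=0.98861
t_6 payoffs: 37.6512 22.9771 5.9552 0.0000 0.0000 0.0000 0.0000
t_5: node(5,0) S=98.7837 payoff=30.5863 vs cont=29.1122 → 30.5863 [stop]  node(5,1) S=114.5882 payoff=14.7818 vs cont=13.3077 → 14.7818 [stop]  node(5,2) S=132.9213 payoff=0.0000 vs cont=2.5960 → 2.5960 [wait]  node(5,3) S=154.1874 payoff=0.0000 vs cont=0.0000 → 0.0000 [wait]  node(5,4) S=178.8560 payoff=0.0000 vs cont=0.0000 → 0.0000 [wait]  node(5,5) S=207.4713 payoff=0.0000 vs cont=0.0000 → 0.0000 [wait]  ⇒ S*(5)=114.5882
t_4: node(4,0) S=106.3929 payoff=22.9771 vs cont=21.5030 → 22.9771 [stop]  node(4,1) S=123.4148 payoff=5.9552 vs cont=7.8786 → 7.8786 [wait]  node(4,2) S=143.1600 payoff=0.0000 vs cont=1.1317 → 1.1317 [wait]  node(4,3) S=166.0643 payoff=0.0000 vs cont=0.0000 → 0.0000 [wait]  node(4,4) S=192.6330 payoff=0.0000 vs cont=0.0000 → 0.0000 [wait]  ⇒ S*(4)=106.3929
t_3: node(3,0) S=114.5882 payoff=14.7818 vs cont=14.3707 → 14.7818 [stop]  node(3,1) S=132.9213 payoff=0.0000 vs cont=4.0600 → 4.0600 [wait]  node(3,2) S=154.1874 payoff=0.0000 vs cont=0.4933 → 0.4933 [wait]  node(3,3) S=178.8560 payoff=0.0000 vs cont=0.0000 → 0.0000 [wait]  ⇒ S*(3)=114.5882
t_2: node(2,0) S=123.4148 payoff=5.9552 vs cont=8.6876 → 8.6876 [wait]  node(2,1) S=143.1600 payoff=0.0000 vs cont=2.0425 → 2.0425 [wait]  node(2,2) S=166.0643 payoff=0.0000 vs cont=0.2151 → 0.2151 [wait]  ⇒ S*(2)=-
t_1: node(1,0) S=132.9213 payoff=0.0000 vs cont=4.9160 → 4.9160 [wait]  node(1,1) S=154.1874 payoff=0.0000 vs cont=1.0092 → 1.0092 [wait]  ⇒ S*(1)=-
t_0: node(0,0) S=143.1600 payoff=0.0000 vs cont=2.7008 → 2.7008 [wait]  ⇒ S*(0)=-

price = 2.7008
boundary = - - - 114.5882 106.3929 114.5882
tree:
2.7008
4.9160 1.0092
8.6876 2.0425 0.2151
14.7818 4.0600 0.4933 0.0000
22.9771 7.8786 1.1317 0.0000 0.0000
30.5863 14.7818 2.5960 0.0000 0.0000 0.0000
37.6512 22.9771 5.9552 0.0000 0.0000 0.0000 0.0000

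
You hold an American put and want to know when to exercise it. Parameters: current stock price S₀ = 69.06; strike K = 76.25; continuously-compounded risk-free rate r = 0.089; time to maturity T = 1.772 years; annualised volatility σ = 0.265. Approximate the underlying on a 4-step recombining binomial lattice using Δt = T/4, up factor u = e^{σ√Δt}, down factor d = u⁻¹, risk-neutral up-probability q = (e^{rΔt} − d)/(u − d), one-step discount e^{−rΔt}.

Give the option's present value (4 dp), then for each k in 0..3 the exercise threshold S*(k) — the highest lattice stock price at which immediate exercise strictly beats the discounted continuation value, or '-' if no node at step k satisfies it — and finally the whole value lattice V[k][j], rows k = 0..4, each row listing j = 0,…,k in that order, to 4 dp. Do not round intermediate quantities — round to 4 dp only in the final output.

params: Δt=0.44300 u=1.19289 d=0.83830 q=0.56943 e^(-rΔt)=0.96134
t_4 payoffs: 42.1445 27.7183 7.1900 0.0000 0.0000
t_3: node(3,0) S=40.6841 payoff=35.5659 vs cont=32.6181 → 35.5659 [stop]  node(3,1) S=57.8930 payoff=18.3570 vs cont=15.4092 → 18.3570 [stop]  node(3,2) S=82.3810 payoff=0.0000 vs cont=2.9761 → 2.9761 [wait]  node(3,3) S=117.2272 payoff=0.0000 vs cont=0.0000 → 0.0000 [wait]  ⇒ S*(3)=57.8930
t_2: node(2,0) S=48.5317 payoff=27.7183 vs cont=24.7705 → 27.7183 [stop]  node(2,1) S=69.0600 payoff=7.1900 vs cont=9.2276 → 9.2276 [wait]  node(2,2) S=98.2715 payoff=0.0000 vs cont=1.2319 → 1.2319 [wait]  ⇒ S*(2)=48.5317
t_1: node(1,0) S=57.8930 payoff=18.3570 vs cont=16.5246 → 18.3570 [stop]  node(1,1) S=82.3810 payoff=0.0000 vs cont=4.4939 → 4.4939 [wait]  ⇒ S*(1)=57.8930
t_0: node(0,0) S=69.0600 payoff=7.1900 vs cont=10.0584 → 10.0584 [wait]  ⇒ S*(0)=-

price = 10.0584
boundary = - 57.8930 48.5317 57.8930
tree:
10.0584
18.3570 4.4939
27.7183 9.2276 1.2319
35.5659 18.3570 2.9761 0.0000
42.1445 27.7183 7.1900 0.0000 0.0000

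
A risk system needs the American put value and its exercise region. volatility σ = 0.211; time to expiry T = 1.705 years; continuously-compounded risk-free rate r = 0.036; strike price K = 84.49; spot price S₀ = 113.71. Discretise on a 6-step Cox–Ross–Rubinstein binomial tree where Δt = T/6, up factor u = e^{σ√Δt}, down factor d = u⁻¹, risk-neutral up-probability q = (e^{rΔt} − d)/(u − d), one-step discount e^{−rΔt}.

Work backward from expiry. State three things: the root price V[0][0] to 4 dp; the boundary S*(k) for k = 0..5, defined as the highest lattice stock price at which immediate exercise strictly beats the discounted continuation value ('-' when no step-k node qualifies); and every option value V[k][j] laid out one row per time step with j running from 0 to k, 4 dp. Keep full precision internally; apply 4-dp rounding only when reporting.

price = 1.2514
boundary = - - - - - 64.7970
tree:
1.2514
2.3011 0.2976
4.1500 0.6231 0.0000
7.2904 1.3047 0.0000 0.0000
12.3352 2.7321 0.0000 0.0000 0.0000
19.6930 5.7208 0.0000 0.0000 0.0000 0.0000
26.5863 11.9790 0.0000 0.0000 0.0000 0.0000 0.0000

Δt=0.28417  u=1.11905  d=0.89362  q=0.51752  discount=0.98982
step 6 (expiry): payoffs max(K−S,0) = 26.5863 11.9790 0.0000 0.0000 0.0000 0.0000 0.0000
step 5: (k=5,j=0): S=64.7970, (K−S)⁺=19.6930, hold=18.8331 ⇒ V=19.6930 exercise | (k=5,j=1): S=81.1433, (K−S)⁺=3.3467, hold=5.7208 ⇒ V=5.7208 continue | (k=5,j=2): S=101.6132, (K−S)⁺=0.0000, hold=0.0000 ⇒ V=0.0000 continue | (k=5,j=3): S=127.2470, (K−S)⁺=0.0000, hold=0.0000 ⇒ V=0.0000 continue | (k=5,j=4): S=159.3474, (K−S)⁺=0.0000, hold=0.0000 ⇒ V=0.0000 continue | (k=5,j=5): S=199.5457, (K−S)⁺=0.0000, hold=0.0000 ⇒ V=0.0000 continue  boundary S*=64.7970
step 4: (k=4,j=0): S=72.5110, (K−S)⁺=11.9790, hold=12.3352 ⇒ V=12.3352 continue | (k=4,j=1): S=90.8032, (K−S)⁺=0.0000, hold=2.7321 ⇒ V=2.7321 continue | (k=4,j=2): S=113.7100, (K−S)⁺=0.0000, hold=0.0000 ⇒ V=0.0000 continue | (k=4,j=3): S=142.3955, (K−S)⁺=0.0000, hold=0.0000 ⇒ V=0.0000 continue | (k=4,j=4): S=178.3174, (K−S)⁺=0.0000, hold=0.0000 ⇒ V=0.0000 continue  boundary S*=-
step 3: (k=3,j=0): S=81.1433, (K−S)⁺=3.3467, hold=7.2904 ⇒ V=7.2904 continue | (k=3,j=1): S=101.6132, (K−S)⁺=0.0000, hold=1.3047 ⇒ V=1.3047 continue | (k=3,j=2): S=127.2470, (K−S)⁺=0.0000, hold=0.0000 ⇒ V=0.0000 continue | (k=3,j=3): S=159.3474, (K−S)⁺=0.0000, hold=0.0000 ⇒ V=0.0000 continue  boundary S*=-
step 2: (k=2,j=0): S=90.8032, (K−S)⁺=0.0000, hold=4.1500 ⇒ V=4.1500 continue | (k=2,j=1): S=113.7100, (K−S)⁺=0.0000, hold=0.6231 ⇒ V=0.6231 continue | (k=2,j=2): S=142.3955, (K−S)⁺=0.0000, hold=0.0000 ⇒ V=0.0000 continue  boundary S*=-
step 1: (k=1,j=0): S=101.6132, (K−S)⁺=0.0000, hold=2.3011 ⇒ V=2.3011 continue | (k=1,j=1): S=127.2470, (K−S)⁺=0.0000, hold=0.2976 ⇒ V=0.2976 continue  boundary S*=-
step 0: (k=0,j=0): S=113.7100, (K−S)⁺=0.0000, hold=1.2514 ⇒ V=1.2514 continue  boundary S*=-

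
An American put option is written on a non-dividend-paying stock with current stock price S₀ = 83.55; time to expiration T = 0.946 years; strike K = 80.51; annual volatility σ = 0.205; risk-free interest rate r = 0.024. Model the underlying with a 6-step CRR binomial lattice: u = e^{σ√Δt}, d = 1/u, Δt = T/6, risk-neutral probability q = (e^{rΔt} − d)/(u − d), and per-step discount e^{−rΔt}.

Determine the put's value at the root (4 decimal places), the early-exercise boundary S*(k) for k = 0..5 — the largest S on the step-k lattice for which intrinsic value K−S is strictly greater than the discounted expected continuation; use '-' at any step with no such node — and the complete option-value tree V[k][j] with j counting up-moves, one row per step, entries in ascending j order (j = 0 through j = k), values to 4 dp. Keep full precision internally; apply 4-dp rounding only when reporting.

Δt=0.15767  u=1.08480  d=0.92182  q=0.50292  discount=0.99622
step 6 (expiry): payoffs max(K−S,0) = 29.2431 20.1790 9.5124 0.0000 0.0000 0.0000 0.0000
step 5: (k=5,j=0): S=55.6146, (K−S)⁺=24.8954, hold=24.5913 ⇒ V=24.8954 exercise | (k=5,j=1): S=65.4473, (K−S)⁺=15.0627, hold=14.7586 ⇒ V=15.0627 exercise | (k=5,j=2): S=77.0185, (K−S)⁺=3.4915, hold=4.7106 ⇒ V=4.7106 continue | (k=5,j=3): S=90.6354, (K−S)⁺=0.0000, hold=0.0000 ⇒ V=0.0000 continue | (k=5,j=4): S=106.6599, (K−S)⁺=0.0000, hold=0.0000 ⇒ V=0.0000 continue | (k=5,j=5): S=125.5174, (K−S)⁺=0.0000, hold=0.0000 ⇒ V=0.0000 continue  boundary S*=65.4473
step 4: (k=4,j=0): S=60.3310, (K−S)⁺=20.1790, hold=19.8749 ⇒ V=20.1790 exercise | (k=4,j=1): S=70.9976, (K−S)⁺=9.5124, hold=9.8191 ⇒ V=9.8191 continue | (k=4,j=2): S=83.5500, (K−S)⁺=0.0000, hold=2.3327 ⇒ V=2.3327 continue | (k=4,j=3): S=98.3217, (K−S)⁺=0.0000, hold=0.0000 ⇒ V=0.0000 continue | (k=4,j=4): S=115.7051, (K−S)⁺=0.0000, hold=0.0000 ⇒ V=0.0000 continue  boundary S*=60.3310
step 3: (k=3,j=0): S=65.4473, (K−S)⁺=15.0627, hold=14.9123 ⇒ V=15.0627 exercise | (k=3,j=1): S=77.0185, (K−S)⁺=3.4915, hold=6.0312 ⇒ V=6.0312 continue | (k=3,j=2): S=90.6354, (K−S)⁺=0.0000, hold=1.1551 ⇒ V=1.1551 continue | (k=3,j=3): S=106.6599, (K−S)⁺=0.0000, hold=0.0000 ⇒ V=0.0000 continue  boundary S*=65.4473
step 2: (k=2,j=0): S=70.9976, (K−S)⁺=9.5124, hold=10.4808 ⇒ V=10.4808 continue | (k=2,j=1): S=83.5500, (K−S)⁺=0.0000, hold=3.5654 ⇒ V=3.5654 continue | (k=2,j=2): S=98.3217, (K−S)⁺=0.0000, hold=0.5720 ⇒ V=0.5720 continue  boundary S*=-
step 1: (k=1,j=0): S=77.0185, (K−S)⁺=3.4915, hold=6.9764 ⇒ V=6.9764 continue | (k=1,j=1): S=90.6354, (K−S)⁺=0.0000, hold=2.0522 ⇒ V=2.0522 continue  boundary S*=-
step 0: (k=0,j=0): S=83.5500, (K−S)⁺=0.0000, hold=4.4829 ⇒ V=4.4829 continue  boundary S*=-

price = 4.4829
boundary = - - - 65.4473 60.3310 65.4473
tree:
4.4829
6.9764 2.0522
10.4808 3.5654 0.5720
15.0627 6.0312 1.1551 0.0000
20.1790 9.8191 2.3327 0.0000 0.0000
24.8954 15.0627 4.7106 0.0000 0.0000 0.0000
29.2431 20.1790 9.5124 0.0000 0.0000 0.0000 0.0000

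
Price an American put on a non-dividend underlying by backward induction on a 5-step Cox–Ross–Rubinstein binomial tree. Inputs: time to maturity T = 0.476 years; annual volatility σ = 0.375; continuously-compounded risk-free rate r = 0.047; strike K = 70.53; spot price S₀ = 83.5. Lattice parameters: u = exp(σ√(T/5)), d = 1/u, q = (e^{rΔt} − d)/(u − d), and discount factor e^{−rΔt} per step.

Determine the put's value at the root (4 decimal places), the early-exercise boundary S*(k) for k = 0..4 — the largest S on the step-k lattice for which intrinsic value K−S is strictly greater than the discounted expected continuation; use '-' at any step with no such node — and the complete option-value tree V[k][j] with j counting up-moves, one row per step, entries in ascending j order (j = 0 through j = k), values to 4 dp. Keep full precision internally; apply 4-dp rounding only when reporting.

price = 2.6795
boundary = - - - - 52.5639
tree:
2.6795
4.5478 0.7628
7.5178 1.5036 0.0000
11.9668 2.9641 0.0000 0.0000
17.9661 5.8431 0.0000 0.0000 0.0000
23.7093 11.5184 0.0000 0.0000 0.0000 0.0000

Δt=0.09520  u=1.12266  d=0.89074  q=0.49044  discount=0.99554
step 5 (expiry): payoffs max(K−S,0) = 23.7093 11.5184 0.0000 0.0000 0.0000 0.0000
step 4: (k=4,j=0): S=52.5639, (K−S)⁺=17.9661, hold=17.6512 ⇒ V=17.9661 exercise | (k=4,j=1): S=66.2502, (K−S)⁺=4.2798, hold=5.8431 ⇒ V=5.8431 continue | (k=4,j=2): S=83.5000, (K−S)⁺=0.0000, hold=0.0000 ⇒ V=0.0000 continue | (k=4,j=3): S=105.2413, (K−S)⁺=0.0000, hold=0.0000 ⇒ V=0.0000 continue | (k=4,j=4): S=132.6434, (K−S)⁺=0.0000, hold=0.0000 ⇒ V=0.0000 continue  boundary S*=52.5639
step 3: (k=3,j=0): S=59.0116, (K−S)⁺=11.5184, hold=11.9668 ⇒ V=11.9668 continue | (k=3,j=1): S=74.3767, (K−S)⁺=0.0000, hold=2.9641 ⇒ V=2.9641 continue | (k=3,j=2): S=93.7424, (K−S)⁺=0.0000, hold=0.0000 ⇒ V=0.0000 continue | (k=3,j=3): S=118.1506, (K−S)⁺=0.0000, hold=0.0000 ⇒ V=0.0000 continue  boundary S*=-
step 2: (k=2,j=0): S=66.2502, (K−S)⁺=4.2798, hold=7.5178 ⇒ V=7.5178 continue | (k=2,j=1): S=83.5000, (K−S)⁺=0.0000, hold=1.5036 ⇒ V=1.5036 continue | (k=2,j=2): S=105.2413, (K−S)⁺=0.0000, hold=0.0000 ⇒ V=0.0000 continue  boundary S*=-
step 1: (k=1,j=0): S=74.3767, (K−S)⁺=0.0000, hold=4.5478 ⇒ V=4.5478 continue | (k=1,j=1): S=93.7424, (K−S)⁺=0.0000, hold=0.7628 ⇒ V=0.7628 continue  boundary S*=-
step 0: (k=0,j=0): S=83.5000, (K−S)⁺=0.0000, hold=2.6795 ⇒ V=2.6795 continue  boundary S*=-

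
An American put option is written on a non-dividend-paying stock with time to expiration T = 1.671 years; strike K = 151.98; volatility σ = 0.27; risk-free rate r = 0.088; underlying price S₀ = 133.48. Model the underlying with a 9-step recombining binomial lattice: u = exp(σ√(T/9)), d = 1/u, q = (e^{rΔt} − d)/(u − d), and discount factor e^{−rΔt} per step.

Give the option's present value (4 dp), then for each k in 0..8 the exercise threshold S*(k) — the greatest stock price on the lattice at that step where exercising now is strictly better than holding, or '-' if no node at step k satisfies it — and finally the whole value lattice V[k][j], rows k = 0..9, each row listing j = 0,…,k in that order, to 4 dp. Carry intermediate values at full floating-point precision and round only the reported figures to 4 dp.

Δt=0.18567, u=1.12338, d=0.89017, q=0.54158, disc=e^(-rΔt)=0.98379
k=9 terminal: V=max(K-S,0) → 105.1330 92.8600 77.3719 57.8261 33.1598 2.0315 0.0000 0.0000 0.0000 0.0000
k=8: j=0 S=52.6269 intr=99.3531 cont=96.8901 V=99.3531[EX]; j=1 S=66.4141 intr=85.5659 cont=83.1030 V=85.5659[EX]; j=2 S=83.8131 intr=68.1669 cont=65.7039 V=68.1669[EX]; j=3 S=105.7704 intr=46.2096 cont=43.7466 V=46.2096[EX]; j=4 S=133.4800 intr=18.5000 cont=16.0370 V=18.5000[EX]; j=5 S=168.4489 intr=0.0000 cont=0.9162 V=0.9162[hold]; j=6 S=212.5789 intr=0.0000 cont=0.0000 V=0.0000[hold]; j=7 S=268.2701 intr=0.0000 cont=0.0000 V=0.0000[hold]; j=8 S=338.5512 intr=0.0000 cont=0.0000 V=0.0000[hold]  S*(8)=133.4800
k=7: j=0 S=59.1200 intr=92.8600 cont=90.3971 V=92.8600[EX]; j=1 S=74.6081 intr=77.3719 cont=74.9089 V=77.3719[EX]; j=2 S=94.1539 intr=57.8261 cont=55.3632 V=57.8261[EX]; j=3 S=118.8202 intr=33.1598 cont=30.6969 V=33.1598[EX]; j=4 S=149.9485 intr=2.0315 cont=8.8314 V=8.8314[hold]; j=5 S=189.2319 intr=0.0000 cont=0.4132 V=0.4132[hold]; j=6 S=238.8066 intr=0.0000 cont=0.0000 V=0.0000[hold]; j=7 S=301.3688 intr=0.0000 cont=0.0000 V=0.0000[hold]  S*(7)=118.8202
k=6: j=0 S=66.4141 intr=85.5659 cont=83.1030 V=85.5659[EX]; j=1 S=83.8131 intr=68.1669 cont=65.7039 V=68.1669[EX]; j=2 S=105.7704 intr=46.2096 cont=43.7466 V=46.2096[EX]; j=3 S=133.4800 intr=18.5000 cont=19.6601 V=19.6601[hold]; j=4 S=168.4489 intr=0.0000 cont=4.2030 V=4.2030[hold]; j=5 S=212.5789 intr=0.0000 cont=0.1863 V=0.1863[hold]; j=6 S=268.2701 intr=0.0000 cont=0.0000 V=0.0000[hold]  S*(6)=105.7704
k=5: j=0 S=74.6081 intr=77.3719 cont=74.9089 V=77.3719[EX]; j=1 S=94.1539 intr=57.8261 cont=55.3632 V=57.8261[EX]; j=2 S=118.8202 intr=33.1598 cont=31.3149 V=33.1598[EX]; j=3 S=149.9485 intr=2.0315 cont=11.1058 V=11.1058[hold]; j=4 S=189.2319 intr=0.0000 cont=1.9948 V=1.9948[hold]; j=5 S=238.8066 intr=0.0000 cont=0.0840 V=0.0840[hold]  S*(5)=118.8202
k=4: j=0 S=83.8131 intr=68.1669 cont=65.7039 V=68.1669[EX]; j=1 S=105.7704 intr=46.2096 cont=43.7466 V=46.2096[EX]; j=2 S=133.4800 intr=18.5000 cont=20.8719 V=20.8719[hold]; j=3 S=168.4489 intr=0.0000 cont=6.0714 V=6.0714[hold]; j=4 S=212.5789 intr=0.0000 cont=0.9444 V=0.9444[hold]  S*(4)=105.7704
k=3: j=0 S=94.1539 intr=57.8261 cont=55.3632 V=57.8261[EX]; j=1 S=118.8202 intr=33.1598 cont=31.9606 V=33.1598[EX]; j=2 S=149.9485 intr=2.0315 cont=12.6478 V=12.6478[hold]; j=3 S=189.2319 intr=0.0000 cont=3.2413 V=3.2413[hold]  S*(3)=118.8202
k=2: j=0 S=105.7704 intr=46.2096 cont=43.7466 V=46.2096[EX]; j=1 S=133.4800 intr=18.5000 cont=21.6935 V=21.6935[hold]; j=2 S=168.4489 intr=0.0000 cont=7.4310 V=7.4310[hold]  S*(2)=105.7704
k=1: j=0 S=118.8202 intr=33.1598 cont=32.3984 V=33.1598[EX]; j=1 S=149.9485 intr=2.0315 cont=13.7428 V=13.7428[hold]  S*(1)=118.8202
k=0: j=0 S=133.4800 intr=18.5000 cont=22.2769 V=22.2769[hold]  S*(0)=-

price = 22.2769
boundary = - 118.8202 105.7704 118.8202 105.7704 118.8202 105.7704 118.8202 133.4800
tree:
22.2769
33.1598 13.7428
46.2096 21.6935 7.4310
57.8261 33.1598 12.6478 3.2413
68.1669 46.2096 20.8719 6.0714 0.9444
77.3719 57.8261 33.1598 11.1058 1.9948 0.0840
85.5659 68.1669 46.2096 19.6601 4.2030 0.1863 0.0000
92.8600 77.3719 57.8261 33.1598 8.8314 0.4132 0.0000 0.0000
99.3531 85.5659 68.1669 46.2096 18.5000 0.9162 0.0000 0.0000 0.0000
105.1330 92.8600 77.3719 57.8261 33.1598 2.0315 0.0000 0.0000 0.0000 0.0000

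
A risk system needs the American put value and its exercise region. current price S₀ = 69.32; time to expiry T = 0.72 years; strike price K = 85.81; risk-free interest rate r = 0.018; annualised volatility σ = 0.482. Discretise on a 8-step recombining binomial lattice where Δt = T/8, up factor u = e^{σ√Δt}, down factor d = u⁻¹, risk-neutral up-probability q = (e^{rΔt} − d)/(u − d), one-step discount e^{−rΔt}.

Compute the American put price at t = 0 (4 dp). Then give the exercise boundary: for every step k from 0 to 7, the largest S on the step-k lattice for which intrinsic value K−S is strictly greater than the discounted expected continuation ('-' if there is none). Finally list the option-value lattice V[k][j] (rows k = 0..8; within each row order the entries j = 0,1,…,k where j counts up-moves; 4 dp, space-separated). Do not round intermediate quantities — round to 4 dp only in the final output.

Δt=0.09000  u=1.15558  d=0.86537  q=0.46950  discount=0.99838
step 8 (expiry): payoffs max(K−S,0) = 64.0095 56.6985 46.9357 33.8989 16.4900 0.0000 0.0000 0.0000 0.0000
step 7: (k=7,j=0): S=25.1922, (K−S)⁺=60.6178, hold=60.4789 ⇒ V=60.6178 exercise | (k=7,j=1): S=33.6406, (K−S)⁺=52.1694, hold=52.0305 ⇒ V=52.1694 exercise | (k=7,j=2): S=44.9223, (K−S)⁺=40.8877, hold=40.7488 ⇒ V=40.8877 exercise | (k=7,j=3): S=59.9873, (K−S)⁺=25.8227, hold=25.6838 ⇒ V=25.8227 exercise | (k=7,j=4): S=80.1046, (K−S)⁺=5.7054, hold=8.7338 ⇒ V=8.7338 continue | (k=7,j=5): S=106.9684, (K−S)⁺=0.0000, hold=0.0000 ⇒ V=0.0000 continue | (k=7,j=6): S=142.8412, (K−S)⁺=0.0000, hold=0.0000 ⇒ V=0.0000 continue | (k=7,j=7): S=190.7442, (K−S)⁺=0.0000, hold=0.0000 ⇒ V=0.0000 continue  boundary S*=59.9873
step 6: (k=6,j=0): S=29.1115, (K−S)⁺=56.6985, hold=56.5596 ⇒ V=56.6985 exercise | (k=6,j=1): S=38.8743, (K−S)⁺=46.9357, hold=46.7968 ⇒ V=46.9357 exercise | (k=6,j=2): S=51.9111, (K−S)⁺=33.8989, hold=33.7600 ⇒ V=33.8989 exercise | (k=6,j=3): S=69.3200, (K−S)⁺=16.4900, hold=17.7706 ⇒ V=17.7706 continue | (k=6,j=4): S=92.5671, (K−S)⁺=0.0000, hold=4.6258 ⇒ V=4.6258 continue | (k=6,j=5): S=123.6102, (K−S)⁺=0.0000, hold=0.0000 ⇒ V=0.0000 continue | (k=6,j=6): S=165.0640, (K−S)⁺=0.0000, hold=0.0000 ⇒ V=0.0000 continue  boundary S*=51.9111
step 5: (k=5,j=0): S=33.6406, (K−S)⁺=52.1694, hold=52.0305 ⇒ V=52.1694 exercise | (k=5,j=1): S=44.9223, (K−S)⁺=40.8877, hold=40.7488 ⇒ V=40.8877 exercise | (k=5,j=2): S=59.9873, (K−S)⁺=25.8227, hold=26.2840 ⇒ V=26.2840 continue | (k=5,j=3): S=80.1046, (K−S)⁺=5.7054, hold=11.5804 ⇒ V=11.5804 continue | (k=5,j=4): S=106.9684, (K−S)⁺=0.0000, hold=2.4500 ⇒ V=2.4500 continue | (k=5,j=5): S=142.8412, (K−S)⁺=0.0000, hold=0.0000 ⇒ V=0.0000 continue  boundary S*=44.9223
step 4: (k=4,j=0): S=38.8743, (K−S)⁺=46.9357, hold=46.7968 ⇒ V=46.9357 exercise | (k=4,j=1): S=51.9111, (K−S)⁺=33.8989, hold=33.9762 ⇒ V=33.9762 continue | (k=4,j=2): S=69.3200, (K−S)⁺=16.4900, hold=19.3493 ⇒ V=19.3493 continue | (k=4,j=3): S=92.5671, (K−S)⁺=0.0000, hold=7.2819 ⇒ V=7.2819 continue | (k=4,j=4): S=123.6102, (K−S)⁺=0.0000, hold=1.2976 ⇒ V=1.2976 continue  boundary S*=38.8743
step 3: (k=3,j=0): S=44.9223, (K−S)⁺=40.8877, hold=40.7851 ⇒ V=40.8877 exercise | (k=3,j=1): S=59.9873, (K−S)⁺=25.8227, hold=27.0650 ⇒ V=27.0650 continue | (k=3,j=2): S=80.1046, (K−S)⁺=5.7054, hold=13.6615 ⇒ V=13.6615 continue | (k=3,j=3): S=106.9684, (K−S)⁺=0.0000, hold=4.4650 ⇒ V=4.4650 continue  boundary S*=44.9223
step 2: (k=2,j=0): S=51.9111, (K−S)⁺=33.8989, hold=34.3423 ⇒ V=34.3423 continue | (k=2,j=1): S=69.3200, (K−S)⁺=16.4900, hold=20.7384 ⇒ V=20.7384 continue | (k=2,j=2): S=92.5671, (K−S)⁺=0.0000, hold=9.3286 ⇒ V=9.3286 continue  boundary S*=-
step 1: (k=1,j=0): S=59.9873, (K−S)⁺=25.8227, hold=27.9100 ⇒ V=27.9100 continue | (k=1,j=1): S=80.1046, (K−S)⁺=5.7054, hold=15.3566 ⇒ V=15.3566 continue  boundary S*=-
step 0: (k=0,j=0): S=69.3200, (K−S)⁺=16.4900, hold=21.9806 ⇒ V=21.9806 continue  boundary S*=-

price = 21.9806
boundary = - - - 44.9223 38.8743 44.9223 51.9111 59.9873
tree:
21.9806
27.9100 15.3566
34.3423 20.7384 9.3286
40.8877 27.0650 13.6615 4.4650
46.9357 33.9762 19.3493 7.2819 1.2976
52.1694 40.8877 26.2840 11.5804 2.4500 0.0000
56.6985 46.9357 33.8989 17.7706 4.6258 0.0000 0.0000
60.6178 52.1694 40.8877 25.8227 8.7338 0.0000 0.0000 0.0000
64.0095 56.6985 46.9357 33.8989 16.4900 0.0000 0.0000 0.0000 0.0000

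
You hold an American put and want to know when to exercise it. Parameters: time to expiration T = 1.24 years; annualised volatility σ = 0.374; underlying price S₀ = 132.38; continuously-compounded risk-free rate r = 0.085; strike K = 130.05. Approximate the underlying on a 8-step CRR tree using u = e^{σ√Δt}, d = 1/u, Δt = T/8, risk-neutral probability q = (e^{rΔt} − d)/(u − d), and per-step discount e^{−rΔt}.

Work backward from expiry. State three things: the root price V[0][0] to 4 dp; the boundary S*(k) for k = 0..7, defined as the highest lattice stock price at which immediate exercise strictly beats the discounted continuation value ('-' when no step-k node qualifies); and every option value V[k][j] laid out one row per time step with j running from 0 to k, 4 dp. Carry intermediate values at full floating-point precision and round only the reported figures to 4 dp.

price = 14.9550
boundary = - - - 85.1100 98.6116 85.1100 98.6116 114.2550
tree:
14.9550
22.3284 8.2078
32.2704 13.2871 3.5051
44.9400 20.8484 6.3145 0.8771
56.5930 31.4384 11.1414 1.8068 0.0000
66.6504 44.9400 19.1063 3.7220 0.0000 0.0000
75.3309 56.5930 31.4384 7.6674 0.0000 0.0000 0.0000
82.8228 66.6504 44.9400 15.7950 0.0000 0.0000 0.0000 0.0000
89.2890 75.3309 56.5930 31.4384 0.0000 0.0000 0.0000 0.0000 0.0000

Δt=0.15500  u=1.15864  d=0.86308  q=0.50813  discount=0.98691
step 8 (expiry): payoffs max(K−S,0) = 89.2890 75.3309 56.5930 31.4384 0.0000 0.0000 0.0000 0.0000 0.0000
step 7: (k=7,j=0): S=47.2272, (K−S)⁺=82.8228, hold=81.1207 ⇒ V=82.8228 exercise | (k=7,j=1): S=63.3996, (K−S)⁺=66.6504, hold=64.9483 ⇒ V=66.6504 exercise | (k=7,j=2): S=85.1100, (K−S)⁺=44.9400, hold=43.2378 ⇒ V=44.9400 exercise | (k=7,j=3): S=114.2550, (K−S)⁺=15.7950, hold=15.2613 ⇒ V=15.7950 exercise | (k=7,j=4): S=153.3803, (K−S)⁺=0.0000, hold=0.0000 ⇒ V=0.0000 continue | (k=7,j=5): S=205.9037, (K−S)⁺=0.0000, hold=0.0000 ⇒ V=0.0000 continue | (k=7,j=6): S=276.4131, (K−S)⁺=0.0000, hold=0.0000 ⇒ V=0.0000 continue | (k=7,j=7): S=371.0676, (K−S)⁺=0.0000, hold=0.0000 ⇒ V=0.0000 continue  boundary S*=114.2550
step 6: (k=6,j=0): S=54.7191, (K−S)⁺=75.3309, hold=73.6287 ⇒ V=75.3309 exercise | (k=6,j=1): S=73.4570, (K−S)⁺=56.5930, hold=54.8908 ⇒ V=56.5930 exercise | (k=6,j=2): S=98.6116, (K−S)⁺=31.4384, hold=29.7363 ⇒ V=31.4384 exercise | (k=6,j=3): S=132.3800, (K−S)⁺=0.0000, hold=7.6674 ⇒ V=7.6674 continue | (k=6,j=4): S=177.7120, (K−S)⁺=0.0000, hold=0.0000 ⇒ V=0.0000 continue | (k=6,j=5): S=238.5675, (K−S)⁺=0.0000, hold=0.0000 ⇒ V=0.0000 continue | (k=6,j=6): S=320.2623, (K−S)⁺=0.0000, hold=0.0000 ⇒ V=0.0000 continue  boundary S*=98.6116
step 5: (k=5,j=0): S=63.3996, (K−S)⁺=66.6504, hold=64.9483 ⇒ V=66.6504 exercise | (k=5,j=1): S=85.1100, (K−S)⁺=44.9400, hold=43.2378 ⇒ V=44.9400 exercise | (k=5,j=2): S=114.2550, (K−S)⁺=15.7950, hold=19.1063 ⇒ V=19.1063 continue | (k=5,j=3): S=153.3803, (K−S)⁺=0.0000, hold=3.7220 ⇒ V=3.7220 continue | (k=5,j=4): S=205.9037, (K−S)⁺=0.0000, hold=0.0000 ⇒ V=0.0000 continue | (k=5,j=5): S=276.4131, (K−S)⁺=0.0000, hold=0.0000 ⇒ V=0.0000 continue  boundary S*=85.1100
step 4: (k=4,j=0): S=73.4570, (K−S)⁺=56.5930, hold=54.8908 ⇒ V=56.5930 exercise | (k=4,j=1): S=98.6116, (K−S)⁺=31.4384, hold=31.3968 ⇒ V=31.4384 exercise | (k=4,j=2): S=132.3800, (K−S)⁺=0.0000, hold=11.1414 ⇒ V=11.1414 continue | (k=4,j=3): S=177.7120, (K−S)⁺=0.0000, hold=1.8068 ⇒ V=1.8068 continue | (k=4,j=4): S=238.5675, (K−S)⁺=0.0000, hold=0.0000 ⇒ V=0.0000 continue  boundary S*=98.6116
step 3: (k=3,j=0): S=85.1100, (K−S)⁺=44.9400, hold=43.2378 ⇒ V=44.9400 exercise | (k=3,j=1): S=114.2550, (K−S)⁺=15.7950, hold=20.8484 ⇒ V=20.8484 continue | (k=3,j=2): S=153.3803, (K−S)⁺=0.0000, hold=6.3145 ⇒ V=6.3145 continue | (k=3,j=3): S=205.9037, (K−S)⁺=0.0000, hold=0.8771 ⇒ V=0.8771 continue  boundary S*=85.1100
step 2: (k=2,j=0): S=98.6116, (K−S)⁺=31.4384, hold=32.2704 ⇒ V=32.2704 continue | (k=2,j=1): S=132.3800, (K−S)⁺=0.0000, hold=13.2871 ⇒ V=13.2871 continue | (k=2,j=2): S=177.7120, (K−S)⁺=0.0000, hold=3.5051 ⇒ V=3.5051 continue  boundary S*=-
step 1: (k=1,j=0): S=114.2550, (K−S)⁺=15.7950, hold=22.3284 ⇒ V=22.3284 continue | (k=1,j=1): S=153.3803, (K−S)⁺=0.0000, hold=8.2078 ⇒ V=8.2078 continue  boundary S*=-
step 0: (k=0,j=0): S=132.3800, (K−S)⁺=0.0000, hold=14.9550 ⇒ V=14.9550 continue  boundary S*=-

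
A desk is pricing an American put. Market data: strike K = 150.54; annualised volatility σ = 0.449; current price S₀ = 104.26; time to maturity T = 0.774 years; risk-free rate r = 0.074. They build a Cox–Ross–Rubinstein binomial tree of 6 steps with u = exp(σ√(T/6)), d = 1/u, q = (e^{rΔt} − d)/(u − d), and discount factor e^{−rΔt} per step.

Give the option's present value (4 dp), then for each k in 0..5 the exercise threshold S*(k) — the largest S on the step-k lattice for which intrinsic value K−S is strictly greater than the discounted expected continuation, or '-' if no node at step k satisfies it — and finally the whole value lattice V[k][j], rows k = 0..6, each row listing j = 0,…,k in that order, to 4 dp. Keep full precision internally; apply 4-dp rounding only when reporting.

price = 47.3105
boundary = - 88.7322 75.5169 88.7322 104.2600 122.5052
tree:
47.3105
61.8078 33.1113
75.0231 46.3181 19.9803
86.2701 61.8078 31.0639 8.8073
95.8421 75.0231 46.2800 15.7964 1.6875
103.9884 86.2701 61.8078 28.0348 3.3365 0.0000
110.9215 95.8421 75.0231 46.2800 6.5968 0.0000 0.0000

Δt=0.12900  u=1.17500  d=0.85107  q=0.48938  discount=0.99050
step 6 (expiry): payoffs max(K−S,0) = 110.9215 95.8421 75.0231 46.2800 6.5968 0.0000 0.0000
step 5: (k=5,j=0): S=46.5516, (K−S)⁺=103.9884, hold=102.5582 ⇒ V=103.9884 exercise | (k=5,j=1): S=64.2699, (K−S)⁺=86.2701, hold=84.8399 ⇒ V=86.2701 exercise | (k=5,j=2): S=88.7322, (K−S)⁺=61.8078, hold=60.3776 ⇒ V=61.8078 exercise | (k=5,j=3): S=122.5052, (K−S)⁺=28.0348, hold=26.6046 ⇒ V=28.0348 exercise | (k=5,j=4): S=169.1328, (K−S)⁺=0.0000, hold=3.3365 ⇒ V=3.3365 continue | (k=5,j=5): S=233.5076, (K−S)⁺=0.0000, hold=0.0000 ⇒ V=0.0000 continue  boundary S*=122.5052
step 4: (k=4,j=0): S=54.6979, (K−S)⁺=95.8421, hold=94.4118 ⇒ V=95.8421 exercise | (k=4,j=1): S=75.5169, (K−S)⁺=75.0231, hold=73.5928 ⇒ V=75.0231 exercise | (k=4,j=2): S=104.2600, (K−S)⁺=46.2800, hold=44.8498 ⇒ V=46.2800 exercise | (k=4,j=3): S=143.9432, (K−S)⁺=6.5968, hold=15.7964 ⇒ V=15.7964 continue | (k=4,j=4): S=198.7304, (K−S)⁺=0.0000, hold=1.6875 ⇒ V=1.6875 continue  boundary S*=104.2600
step 3: (k=3,j=0): S=64.2699, (K−S)⁺=86.2701, hold=84.8399 ⇒ V=86.2701 exercise | (k=3,j=1): S=88.7322, (K−S)⁺=61.8078, hold=60.3776 ⇒ V=61.8078 exercise | (k=3,j=2): S=122.5052, (K−S)⁺=28.0348, hold=31.0639 ⇒ V=31.0639 continue | (k=3,j=3): S=169.1328, (K−S)⁺=0.0000, hold=8.8073 ⇒ V=8.8073 continue  boundary S*=88.7322
step 2: (k=2,j=0): S=75.5169, (K−S)⁺=75.0231, hold=73.5928 ⇒ V=75.0231 exercise | (k=2,j=1): S=104.2600, (K−S)⁺=46.2800, hold=46.3181 ⇒ V=46.3181 continue | (k=2,j=2): S=143.9432, (K−S)⁺=6.5968, hold=19.9803 ⇒ V=19.9803 continue  boundary S*=75.5169
step 1: (k=1,j=0): S=88.7322, (K−S)⁺=61.8078, hold=60.3961 ⇒ V=61.8078 exercise | (k=1,j=1): S=122.5052, (K−S)⁺=28.0348, hold=33.1113 ⇒ V=33.1113 continue  boundary S*=88.7322
step 0: (k=0,j=0): S=104.2600, (K−S)⁺=46.2800, hold=47.3105 ⇒ V=47.3105 continue  boundary S*=-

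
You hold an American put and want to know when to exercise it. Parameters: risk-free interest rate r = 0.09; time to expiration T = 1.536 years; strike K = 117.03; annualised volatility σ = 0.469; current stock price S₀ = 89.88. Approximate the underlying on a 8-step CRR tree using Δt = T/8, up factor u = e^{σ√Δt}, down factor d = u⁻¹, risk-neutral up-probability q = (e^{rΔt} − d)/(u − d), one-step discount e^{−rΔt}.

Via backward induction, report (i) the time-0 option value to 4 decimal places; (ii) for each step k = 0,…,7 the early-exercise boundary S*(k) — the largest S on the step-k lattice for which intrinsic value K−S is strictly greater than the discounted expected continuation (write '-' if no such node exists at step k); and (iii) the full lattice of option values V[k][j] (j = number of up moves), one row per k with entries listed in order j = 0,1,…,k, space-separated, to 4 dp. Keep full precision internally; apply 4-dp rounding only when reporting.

Δt=0.19200  u=1.22815  d=0.81424  q=0.49091  discount=0.98287
step 8 (expiry): payoffs max(K−S,0) = 99.6654 90.8383 77.5240 57.4414 27.1500 0.0000 0.0000 0.0000 0.0000
step 7: (k=7,j=0): S=21.3262, (K−S)⁺=95.7038, hold=93.6989 ⇒ V=95.7038 exercise | (k=7,j=1): S=32.1672, (K−S)⁺=84.8628, hold=82.8579 ⇒ V=84.8628 exercise | (k=7,j=2): S=48.5192, (K−S)⁺=68.5108, hold=66.5059 ⇒ V=68.5108 exercise | (k=7,j=3): S=73.1835, (K−S)⁺=43.8465, hold=41.8416 ⇒ V=43.8465 exercise | (k=7,j=4): S=110.3857, (K−S)⁺=6.6443, hold=13.5849 ⇒ V=13.5849 continue | (k=7,j=5): S=166.4994, (K−S)⁺=0.0000, hold=0.0000 ⇒ V=0.0000 continue | (k=7,j=6): S=251.1381, (K−S)⁺=0.0000, hold=0.0000 ⇒ V=0.0000 continue | (k=7,j=7): S=378.8021, (K−S)⁺=0.0000, hold=0.0000 ⇒ V=0.0000 continue  boundary S*=73.1835
step 6: (k=6,j=0): S=26.1917, (K−S)⁺=90.8383, hold=88.8334 ⇒ V=90.8383 exercise | (k=6,j=1): S=39.5060, (K−S)⁺=77.5240, hold=75.5191 ⇒ V=77.5240 exercise | (k=6,j=2): S=59.5886, (K−S)⁺=57.4414, hold=55.4365 ⇒ V=57.4414 exercise | (k=6,j=3): S=89.8800, (K−S)⁺=27.1500, hold=28.4940 ⇒ V=28.4940 continue | (k=6,j=4): S=135.5698, (K−S)⁺=0.0000, hold=6.7974 ⇒ V=6.7974 continue | (k=6,j=5): S=204.4856, (K−S)⁺=0.0000, hold=0.0000 ⇒ V=0.0000 continue | (k=6,j=6): S=308.4342, (K−S)⁺=0.0000, hold=0.0000 ⇒ V=0.0000 continue  boundary S*=59.5886
step 5: (k=5,j=0): S=32.1672, (K−S)⁺=84.8628, hold=82.8579 ⇒ V=84.8628 exercise | (k=5,j=1): S=48.5192, (K−S)⁺=68.5108, hold=66.5059 ⇒ V=68.5108 exercise | (k=5,j=2): S=73.1835, (K−S)⁺=43.8465, hold=42.4901 ⇒ V=43.8465 exercise | (k=5,j=3): S=110.3857, (K−S)⁺=6.6443, hold=17.5371 ⇒ V=17.5371 continue | (k=5,j=4): S=166.4994, (K−S)⁺=0.0000, hold=3.4012 ⇒ V=3.4012 continue | (k=5,j=5): S=251.1381, (K−S)⁺=0.0000, hold=0.0000 ⇒ V=0.0000 continue  boundary S*=73.1835
step 4: (k=4,j=0): S=39.5060, (K−S)⁺=77.5240, hold=75.5191 ⇒ V=77.5240 exercise | (k=4,j=1): S=59.5886, (K−S)⁺=57.4414, hold=55.4365 ⇒ V=57.4414 exercise | (k=4,j=2): S=89.8800, (K−S)⁺=27.1500, hold=30.4010 ⇒ V=30.4010 continue | (k=4,j=3): S=135.5698, (K−S)⁺=0.0000, hold=10.4160 ⇒ V=10.4160 continue | (k=4,j=4): S=204.4856, (K−S)⁺=0.0000, hold=1.7018 ⇒ V=1.7018 continue  boundary S*=59.5886
step 3: (k=3,j=0): S=48.5192, (K−S)⁺=68.5108, hold=66.5059 ⇒ V=68.5108 exercise | (k=3,j=1): S=73.1835, (K−S)⁺=43.8465, hold=43.4102 ⇒ V=43.8465 exercise | (k=3,j=2): S=110.3857, (K−S)⁺=6.6443, hold=20.2373 ⇒ V=20.2373 continue | (k=3,j=3): S=166.4994, (K−S)⁺=0.0000, hold=6.0329 ⇒ V=6.0329 continue  boundary S*=73.1835
step 2: (k=2,j=0): S=59.5886, (K−S)⁺=57.4414, hold=55.4365 ⇒ V=57.4414 exercise | (k=2,j=1): S=89.8800, (K−S)⁺=27.1500, hold=31.7038 ⇒ V=31.7038 continue | (k=2,j=2): S=135.5698, (K−S)⁺=0.0000, hold=13.0369 ⇒ V=13.0369 continue  boundary S*=59.5886
step 1: (k=1,j=0): S=73.1835, (K−S)⁺=43.8465, hold=44.0388 ⇒ V=44.0388 continue | (k=1,j=1): S=110.3857, (K−S)⁺=6.6443, hold=22.1538 ⇒ V=22.1538 continue  boundary S*=-
step 0: (k=0,j=0): S=89.8800, (K−S)⁺=27.1500, hold=32.7248 ⇒ V=32.7248 continue  boundary S*=-

price = 32.7248
boundary = - - 59.5886 73.1835 59.5886 73.1835 59.5886 73.1835
tree:
32.7248
44.0388 22.1538
57.4414 31.7038 13.0369
68.5108 43.8465 20.2373 6.0329
77.5240 57.4414 30.4010 10.4160 1.7018
84.8628 68.5108 43.8465 17.5371 3.4012 0.0000
90.8383 77.5240 57.4414 28.4940 6.7974 0.0000 0.0000
95.7038 84.8628 68.5108 43.8465 13.5849 0.0000 0.0000 0.0000
99.6654 90.8383 77.5240 57.4414 27.1500 0.0000 0.0000 0.0000 0.0000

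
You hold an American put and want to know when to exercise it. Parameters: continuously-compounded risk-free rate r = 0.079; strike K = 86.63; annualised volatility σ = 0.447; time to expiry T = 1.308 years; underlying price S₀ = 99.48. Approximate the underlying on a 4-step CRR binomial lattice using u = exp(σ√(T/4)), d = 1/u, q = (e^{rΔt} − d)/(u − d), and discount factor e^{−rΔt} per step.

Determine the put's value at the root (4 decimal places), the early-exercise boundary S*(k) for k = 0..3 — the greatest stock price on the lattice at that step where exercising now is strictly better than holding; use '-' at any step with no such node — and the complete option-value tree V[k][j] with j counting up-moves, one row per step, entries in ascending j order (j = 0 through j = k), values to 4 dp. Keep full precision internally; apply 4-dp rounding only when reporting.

price = 9.9339
boundary = - - 59.6642 46.2065
tree:
9.9339
16.6764 3.3675
26.9658 6.7371 0.0000
40.4235 13.4786 0.0000 0.0000
50.8457 26.9658 0.0000 0.0000 0.0000

params: Δt=0.32700 u=1.29125 d=0.77444 q=0.48708 e^(-rΔt)=0.97450
t_4 payoffs: 50.8457 26.9658 0.0000 0.0000 0.0000
t_3: node(3,0) S=46.2065 payoff=40.4235 vs cont=38.2143 → 40.4235 [stop]  node(3,1) S=77.0415 payoff=9.5885 vs cont=13.4786 → 13.4786 [wait]  node(3,2) S=128.4537 payoff=0.0000 vs cont=0.0000 → 0.0000 [wait]  node(3,3) S=214.1749 payoff=0.0000 vs cont=0.0000 → 0.0000 [wait]  ⇒ S*(3)=46.2065
t_2: node(2,0) S=59.6642 payoff=26.9658 vs cont=26.6030 → 26.9658 [stop]  node(2,1) S=99.4800 payoff=0.0000 vs cont=6.7371 → 6.7371 [wait]  node(2,2) S=165.8661 payoff=0.0000 vs cont=0.0000 → 0.0000 [wait]  ⇒ S*(2)=59.6642
t_1: node(1,0) S=77.0415 payoff=9.5885 vs cont=16.6764 → 16.6764 [wait]  node(1,1) S=128.4537 payoff=0.0000 vs cont=3.3675 → 3.3675 [wait]  ⇒ S*(1)=-
t_0: node(0,0) S=99.4800 payoff=0.0000 vs cont=9.9339 → 9.9339 [wait]  ⇒ S*(0)=-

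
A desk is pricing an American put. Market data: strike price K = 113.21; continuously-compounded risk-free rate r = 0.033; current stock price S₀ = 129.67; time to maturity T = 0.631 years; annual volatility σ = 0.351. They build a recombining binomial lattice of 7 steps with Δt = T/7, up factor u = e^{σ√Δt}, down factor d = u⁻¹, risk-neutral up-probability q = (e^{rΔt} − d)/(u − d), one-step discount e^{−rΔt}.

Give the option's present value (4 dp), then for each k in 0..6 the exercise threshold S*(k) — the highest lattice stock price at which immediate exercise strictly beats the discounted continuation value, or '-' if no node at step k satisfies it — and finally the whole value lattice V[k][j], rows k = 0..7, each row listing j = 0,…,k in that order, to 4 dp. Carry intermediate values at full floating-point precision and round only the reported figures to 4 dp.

params: Δt=0.09014 u=1.11114 d=0.89998 q=0.48779 e^(-rΔt)=0.99703
t_7 payoffs: 51.1992 36.6500 18.6871 0.0000 0.0000 0.0000 0.0000 0.0000
t_6: node(6,0) S=68.9024 payoff=44.3076 vs cont=43.9713 → 44.3076 [stop]  node(6,1) S=85.0687 payoff=28.1413 vs cont=27.8051 → 28.1413 [stop]  node(6,2) S=105.0279 payoff=8.1821 vs cont=9.5433 → 9.5433 [wait]  node(6,3) S=129.6700 payoff=0.0000 vs cont=0.0000 → 0.0000 [wait]  node(6,4) S=160.0938 payoff=0.0000 vs cont=0.0000 → 0.0000 [wait]  node(6,5) S=197.6558 payoff=0.0000 vs cont=0.0000 → 0.0000 [wait]  node(6,6) S=244.0307 payoff=0.0000 vs cont=0.0000 → 0.0000 [wait]  ⇒ S*(6)=85.0687
t_5: node(5,0) S=76.5600 payoff=36.6500 vs cont=36.3137 → 36.6500 [stop]  node(5,1) S=94.5229 payoff=18.6871 vs cont=19.0128 → 19.0128 [wait]  node(5,2) S=116.7003 payoff=0.0000 vs cont=4.8737 → 4.8737 [wait]  node(5,3) S=144.0811 payoff=0.0000 vs cont=0.0000 → 0.0000 [wait]  node(5,4) S=177.8861 payoff=0.0000 vs cont=0.0000 → 0.0000 [wait]  node(5,5) S=219.6226 payoff=0.0000 vs cont=0.0000 → 0.0000 [wait]  ⇒ S*(5)=76.5600
t_4: node(4,0) S=85.0687 payoff=28.1413 vs cont=27.9635 → 28.1413 [stop]  node(4,1) S=105.0279 payoff=8.1821 vs cont=12.0800 → 12.0800 [wait]  node(4,2) S=129.6700 payoff=0.0000 vs cont=2.4890 → 2.4890 [wait]  node(4,3) S=160.0938 payoff=0.0000 vs cont=0.0000 → 0.0000 [wait]  node(4,4) S=197.6558 payoff=0.0000 vs cont=0.0000 → 0.0000 [wait]  ⇒ S*(4)=85.0687
t_3: node(3,0) S=94.5229 payoff=18.6871 vs cont=20.2465 → 20.2465 [wait]  node(3,1) S=116.7003 payoff=0.0000 vs cont=7.3796 → 7.3796 [wait]  node(3,2) S=144.0811 payoff=0.0000 vs cont=1.2711 → 1.2711 [wait]  node(3,3) S=177.8861 payoff=0.0000 vs cont=0.0000 → 0.0000 [wait]  ⇒ S*(3)=-
t_2: node(2,0) S=105.0279 payoff=8.1821 vs cont=13.9287 → 13.9287 [wait]  node(2,1) S=129.6700 payoff=0.0000 vs cont=4.3869 → 4.3869 [wait]  node(2,2) S=160.0938 payoff=0.0000 vs cont=0.6491 → 0.6491 [wait]  ⇒ S*(2)=-
t_1: node(1,0) S=116.7003 payoff=0.0000 vs cont=9.2468 → 9.2468 [wait]  node(1,1) S=144.0811 payoff=0.0000 vs cont=2.5560 → 2.5560 [wait]  ⇒ S*(1)=-
t_0: node(0,0) S=129.6700 payoff=0.0000 vs cont=5.9654 → 5.9654 [wait]  ⇒ S*(0)=-

price = 5.9654
boundary = - - - - 85.0687 76.5600 85.0687
tree:
5.9654
9.2468 2.5560
13.9287 4.3869 0.6491
20.2465 7.3796 1.2711 0.0000
28.1413 12.0800 2.4890 0.0000 0.0000
36.6500 19.0128 4.8737 0.0000 0.0000 0.0000
44.3076 28.1413 9.5433 0.0000 0.0000 0.0000 0.0000
51.1992 36.6500 18.6871 0.0000 0.0000 0.0000 0.0000 0.0000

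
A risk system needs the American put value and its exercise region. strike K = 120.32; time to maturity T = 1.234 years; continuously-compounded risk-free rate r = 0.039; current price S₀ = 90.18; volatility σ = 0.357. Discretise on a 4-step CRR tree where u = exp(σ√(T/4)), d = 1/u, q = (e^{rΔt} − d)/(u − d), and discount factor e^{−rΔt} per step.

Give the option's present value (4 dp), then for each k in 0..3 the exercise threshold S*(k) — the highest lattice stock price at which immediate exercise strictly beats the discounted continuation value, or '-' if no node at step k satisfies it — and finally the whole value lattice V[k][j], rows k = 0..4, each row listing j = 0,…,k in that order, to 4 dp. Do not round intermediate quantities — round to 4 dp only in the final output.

price = 33.1518
boundary = - 73.9597 60.6568 73.9597
tree:
33.1518
46.3603 19.7292
59.6632 31.1224 7.9282
70.5733 46.3603 15.4582 0.0000
79.5210 59.6632 30.1400 0.0000 0.0000

Δt=0.30850  u=1.21931  d=0.82013  q=0.48091  discount=0.98804
step 4 (expiry): payoffs max(K−S,0) = 79.5210 59.6632 30.1400 0.0000 0.0000
step 3: (k=3,j=0): S=49.7467, (K−S)⁺=70.5733, hold=69.1343 ⇒ V=70.5733 exercise | (k=3,j=1): S=73.9597, (K−S)⁺=46.3603, hold=44.9214 ⇒ V=46.3603 exercise | (k=3,j=2): S=109.9577, (K−S)⁺=10.3623, hold=15.4582 ⇒ V=15.4582 continue | (k=3,j=3): S=163.4768, (K−S)⁺=0.0000, hold=0.0000 ⇒ V=0.0000 continue  boundary S*=73.9597
step 2: (k=2,j=0): S=60.6568, (K−S)⁺=59.6632, hold=58.2242 ⇒ V=59.6632 exercise | (k=2,j=1): S=90.1800, (K−S)⁺=30.1400, hold=31.1224 ⇒ V=31.1224 continue | (k=2,j=2): S=134.0728, (K−S)⁺=0.0000, hold=7.9282 ⇒ V=7.9282 continue  boundary S*=60.6568
step 1: (k=1,j=0): S=73.9597, (K−S)⁺=46.3603, hold=45.3882 ⇒ V=46.3603 exercise | (k=1,j=1): S=109.9577, (K−S)⁺=10.3623, hold=19.7292 ⇒ V=19.7292 continue  boundary S*=73.9597
step 0: (k=0,j=0): S=90.1800, (K−S)⁺=30.1400, hold=33.1518 ⇒ V=33.1518 continue  boundary S*=-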